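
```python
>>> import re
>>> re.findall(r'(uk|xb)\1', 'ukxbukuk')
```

['uk']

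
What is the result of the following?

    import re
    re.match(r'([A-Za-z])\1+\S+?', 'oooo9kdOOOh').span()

`\1` has to match the exact text group 1 already captured.
`match` is anchored at position 0; if the pattern doesn't fit there, it returns None.
The match spans [0:5] → 'oooo9'.
Captured: group 1 = 'o'.

(0, 5)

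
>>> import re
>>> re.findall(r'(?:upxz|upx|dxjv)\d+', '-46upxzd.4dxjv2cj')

['dxjv2']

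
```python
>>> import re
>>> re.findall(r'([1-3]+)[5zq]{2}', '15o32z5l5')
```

One capturing group, so `findall` returns just the captured substring from the one match — 1 in all.

['32']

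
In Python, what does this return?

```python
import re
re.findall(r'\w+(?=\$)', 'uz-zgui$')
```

Lookahead/lookbehind check context without consuming it, so the matched span excludes the asserted characters.
`findall` yields the raw match text (1 of them) because the pattern has no groups.

['zgui']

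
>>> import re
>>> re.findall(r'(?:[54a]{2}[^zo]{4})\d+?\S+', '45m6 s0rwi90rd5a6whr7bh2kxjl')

['45m6 s0rwi90rd5a6whr7bh2kxjl']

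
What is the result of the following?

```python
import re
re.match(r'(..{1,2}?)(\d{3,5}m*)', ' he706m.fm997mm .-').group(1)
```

' he'

Pattern: any character, then 1 to 2 of any character (lazy) (captured); then 3 to 5 of a digit, then zero or more of a literal 'm' (captured).
With `match`, the pattern is implicitly anchored at the beginning.
The match spans [0:7] → ' he706m'.
Captured: group 1 = ' he', group 2 = '706m'.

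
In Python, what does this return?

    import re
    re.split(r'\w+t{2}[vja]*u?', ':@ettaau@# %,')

[':@', '@# %,']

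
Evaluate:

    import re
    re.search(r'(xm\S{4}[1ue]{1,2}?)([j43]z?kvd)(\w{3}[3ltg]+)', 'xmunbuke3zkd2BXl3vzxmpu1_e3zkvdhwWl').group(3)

Pattern: the literal 'xm', then exactly 4 of a non-whitespace character, then 1 to 2 of one of [1ue] (lazy) (captured); then one of [j43], then optionally a literal 'z', then the literal 'kvd' (captured); then exactly 3 of a word character, then one or more of one of [3ltg] (captured).
Unlike `match`, `search` isn't anchored — it looks for the pattern anywhere in the string.
The match spans [19:35] → 'xmpu1_e3zkvdhwWl'.
Captured: group 1 = 'xmpu1_e', group 2 = '3zkvd', group 3 = 'hwWl'.

'hwWl'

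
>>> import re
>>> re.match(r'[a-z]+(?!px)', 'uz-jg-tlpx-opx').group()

'uz'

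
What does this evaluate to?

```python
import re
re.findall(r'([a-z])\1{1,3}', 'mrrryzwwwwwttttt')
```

`\1` is not a pattern — it's the concrete string captured by group 1, re-applied verbatim.
`findall` collects group 1 from each match (3 total).

['r', 'w', 't']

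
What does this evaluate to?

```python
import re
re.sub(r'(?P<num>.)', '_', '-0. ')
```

'____'

Each match is replaced by '_'.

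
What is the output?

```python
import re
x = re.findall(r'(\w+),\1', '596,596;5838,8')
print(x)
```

['596', '8']

`\1` is not a pattern — it's the concrete string captured by group 1, re-applied verbatim.
With a single group, `findall` returns only what that group captured — 2 items.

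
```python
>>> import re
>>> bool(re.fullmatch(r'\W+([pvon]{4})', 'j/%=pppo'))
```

Pattern: one or more of a non-word character; then exactly 4 of one of [pvon] (captured).
For `fullmatch`, every character of the input must be accounted for by the pattern.
Here the string isn't matched end-to-end, so the call returns None, and `bool(None)` is False.

False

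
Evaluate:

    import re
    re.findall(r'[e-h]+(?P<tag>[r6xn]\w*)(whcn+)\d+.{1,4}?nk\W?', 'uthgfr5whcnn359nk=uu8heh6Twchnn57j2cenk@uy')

With 2 capturing groups, `findall` returns a 2-tuple per match.

[('r5', 'whcnn')]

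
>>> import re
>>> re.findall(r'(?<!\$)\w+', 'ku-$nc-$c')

['ku', 'c']

`(?!…)`/`(?<!…)` only lets a position through if the neighbouring text does NOT match; no characters are consumed.
Walking the string: at [0:2] → 'ku'; at [5:6] → 'c'.
`findall` yields the raw match text (2 of them) because the pattern has no groups.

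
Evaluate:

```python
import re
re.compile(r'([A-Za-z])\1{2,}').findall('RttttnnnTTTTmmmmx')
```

['t', 'n', 'T', 'm']

A backreference is literal: `\1` must see the identical characters the first group matched.
Walking the string: at [1:5] match 'tttt', group 1 = 't'; at [5:8] match 'nnn', group 1 = 'n'; at [8:12] match 'TTTT', group 1 = 'T'; at [12:16] match 'mmmm', group 1 = 'm'.
One capturing group, so `findall` returns just the captured substring from each match — 4 in all.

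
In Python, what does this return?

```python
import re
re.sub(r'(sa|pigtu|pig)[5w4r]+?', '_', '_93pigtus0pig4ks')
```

Each match is replaced by '_'.

'_93pigtus0_ks'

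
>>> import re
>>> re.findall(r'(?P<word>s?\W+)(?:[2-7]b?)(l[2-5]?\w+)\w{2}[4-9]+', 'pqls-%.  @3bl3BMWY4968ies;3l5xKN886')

Multiple groups make `findall` return tuples — one 2-tuple for each match.

[('s-%.  @', 'l3BMWY4'), ('s;', 'l5xKN')]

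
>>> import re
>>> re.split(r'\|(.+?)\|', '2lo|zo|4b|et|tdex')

The `?` after the quantifier makes it lazy — it takes as little as possible before letting the rest of the pattern try.
`re.split` interleaves the captured-group text with the surrounding fragments.

['2lo', 'zo', '4b', 'et', 'tdex']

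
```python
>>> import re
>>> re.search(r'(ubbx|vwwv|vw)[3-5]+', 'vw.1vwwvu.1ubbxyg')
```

Unlike `match`, `search` isn't anchored — it looks for the pattern anywhere in the string.
Here the pattern never matches, so the call returns None.

None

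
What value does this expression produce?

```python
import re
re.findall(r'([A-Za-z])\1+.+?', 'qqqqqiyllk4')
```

The backreference `\1` re-matches whatever the first group consumed, character for character.
With a single group, `findall` returns only what that group captured — 2 items.

['q', 'l']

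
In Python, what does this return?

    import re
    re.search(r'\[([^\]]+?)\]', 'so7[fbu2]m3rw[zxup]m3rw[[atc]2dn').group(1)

'fbu2'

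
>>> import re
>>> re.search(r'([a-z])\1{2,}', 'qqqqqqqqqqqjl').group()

`\1` has to match the exact text group 1 already captured.
The match spans [0:11] → 'qqqqqqqqqqq'.

'qqqqqqqqqqq'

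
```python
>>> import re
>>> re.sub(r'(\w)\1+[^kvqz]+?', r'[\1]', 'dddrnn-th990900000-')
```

'[d][n]th[9]9[0]'

After group 1 captures some text, `\1` only succeeds where that same text appears again.
The replacement refers to a captured group, so each match is rewritten using its own captured text.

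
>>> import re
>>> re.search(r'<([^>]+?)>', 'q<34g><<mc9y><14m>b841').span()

(1, 6)

`re.search` scans for the first position where the pattern succeeds.
The match spans [1:6] → '<34g>'.
Captured: group 1 = '34g'.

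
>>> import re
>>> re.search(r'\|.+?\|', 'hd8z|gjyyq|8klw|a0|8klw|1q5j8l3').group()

'|gjyyq|'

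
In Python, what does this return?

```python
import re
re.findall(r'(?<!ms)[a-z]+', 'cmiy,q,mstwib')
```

['cmiy', 'q', 'mstwib']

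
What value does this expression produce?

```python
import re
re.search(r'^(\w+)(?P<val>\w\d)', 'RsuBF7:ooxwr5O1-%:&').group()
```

Pattern: anchored at the start of the string; then one or more of a word character (captured); then a word character, then a digit (captured as 'val').
`search` walks the string left to right and returns the first match it finds.
The match spans [0:6] → 'RsuBF7'.
Captured: group 1 = 'RsuB', group 2 = 'F7'.

'RsuBF7'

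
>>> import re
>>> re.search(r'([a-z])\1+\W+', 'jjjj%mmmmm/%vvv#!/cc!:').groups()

`\1` has to match the exact text group 1 already captured.
`re.search` scans for the first position where the pattern succeeds.
The match spans [0:5] → 'jjjj%'.
Captured: group 1 = 'j'.

('j',)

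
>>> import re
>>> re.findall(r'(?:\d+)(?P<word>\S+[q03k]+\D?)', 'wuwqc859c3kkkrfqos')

This matches one or more of a digit (non-capturing group); then one or more of a non-whitespace character, then one or more of one of [q03k], then optionally a non-digit (captured as 'word').
Matches: at [5:17] match '859c3kkkrfqo', group 1 = 'c3kkkrfqo'.
One capturing group, so `findall` returns just the captured substring from the one match — 1 in all.

['c3kkkrfqo']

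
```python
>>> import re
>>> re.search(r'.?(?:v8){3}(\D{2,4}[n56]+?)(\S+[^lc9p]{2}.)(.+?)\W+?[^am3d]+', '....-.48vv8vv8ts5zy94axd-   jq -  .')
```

This matches optionally any character, then the literal 'v8' repeated 3 times; then 2 to 4 of a non-digit, then one or more of one of [n56] (lazy) (captured); then one or more of a non-whitespace character, then exactly 2 of any character except [lc9p], then any character (captured); then one or more of any character (lazy) (captured); then one or more of a non-word character (lazy), then one or more of any character except [am3d].
`search` walks the string left to right and returns the first match it finds.
Here nothing in the string fits, so the call returns None.

None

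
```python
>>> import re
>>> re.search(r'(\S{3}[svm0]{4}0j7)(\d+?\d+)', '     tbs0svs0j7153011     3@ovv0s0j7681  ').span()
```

The match spans [5:21] → 'tbs0svs0j7153011'.

(5, 21)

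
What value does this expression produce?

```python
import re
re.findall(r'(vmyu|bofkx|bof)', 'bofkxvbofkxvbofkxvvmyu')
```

['bofkx', 'bofkx', 'bofkx', 'vmyu']

`|` is ordered: at each position the engine commits to the first alternative that works.
Matches: at [0:5] match 'bofkx', group 1 = 'bofkx'; at [6:11] match 'bofkx', group 1 = 'bofkx'; at [12:17] match 'bofkx', group 1 = 'bofkx'; at [18:22] match 'vmyu', group 1 = 'vmyu'.
`findall` collects group 1 from each match (4 total).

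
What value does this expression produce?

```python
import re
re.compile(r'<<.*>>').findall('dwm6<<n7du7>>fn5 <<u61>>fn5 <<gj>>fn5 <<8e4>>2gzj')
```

['<<n7du7>>fn5 <<u61>>fn5 <<gj>>fn5 <<8e4>>']

`findall` yields the raw match text (1 of them) because the pattern has no groups.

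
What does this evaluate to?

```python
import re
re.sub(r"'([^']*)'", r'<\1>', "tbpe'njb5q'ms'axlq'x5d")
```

'tbpe<njb5q>ms<axlq>x5d'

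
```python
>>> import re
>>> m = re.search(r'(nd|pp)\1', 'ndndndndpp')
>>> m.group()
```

'ndnd'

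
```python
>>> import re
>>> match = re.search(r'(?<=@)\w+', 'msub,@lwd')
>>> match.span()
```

(6, 9)

The `(?=…)`/`(?<=…)` assertion just peeks at neighbouring text; it doesn't advance the match position.
`search` walks the string left to right and returns the first match it finds.
The match spans [6:9] → 'lwd'.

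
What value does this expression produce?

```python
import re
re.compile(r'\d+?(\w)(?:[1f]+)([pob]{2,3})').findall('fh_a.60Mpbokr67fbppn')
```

[('7', 'bpp')]

This matches one or more of a digit (lazy); then a word character (captured); then one or more of one of [1f] (non-capturing group); then 2 to 3 of one of [pob] (captured).
With 2 capturing groups, `findall` returns a 2-tuple per match.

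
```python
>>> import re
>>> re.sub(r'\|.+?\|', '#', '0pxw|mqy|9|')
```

'0pxw#9|'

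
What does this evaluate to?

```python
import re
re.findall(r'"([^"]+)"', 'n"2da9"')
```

Walking the string: at [1:7] match '"2da9"', group 1 = '2da9'.
Because there's exactly one group, `findall` drops the full match and keeps group 1 from the one hit.

['2da9']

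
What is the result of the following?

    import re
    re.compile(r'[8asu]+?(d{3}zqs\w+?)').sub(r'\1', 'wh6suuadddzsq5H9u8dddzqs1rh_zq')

The pattern matches one or more of one of [8asu] (lazy); then exactly 3 of a literal 'd', then the literal 'zqs', then one or more of a word character (lazy) (captured).
Matches: at [16:25] → 'u8dddzqs1'.
`\1` in the replacement pulls in group 1's text for each match.

'wh6suuadddzsq5H9dddzqs1rh_zq'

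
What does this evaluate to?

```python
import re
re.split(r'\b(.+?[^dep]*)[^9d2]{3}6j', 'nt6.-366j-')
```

This matches a word boundary (`\b`, zero-width); then one or more of any character (lazy), then zero or more of any character except [dep] (captured); then exactly 3 of any character except [9d2], then the literal '6j'.
`re.split` interleaves the captured-group text with the surrounding fragments.

['', 'nt6.', '-']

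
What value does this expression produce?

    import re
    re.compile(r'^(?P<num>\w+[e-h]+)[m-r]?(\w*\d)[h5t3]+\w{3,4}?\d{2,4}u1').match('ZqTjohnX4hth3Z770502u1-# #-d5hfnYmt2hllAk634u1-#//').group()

'ZqTjohnX4hth3Z770502u1'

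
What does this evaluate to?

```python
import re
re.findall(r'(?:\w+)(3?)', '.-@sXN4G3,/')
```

Pattern: one or more of a word character (non-capturing group); then optionally a literal '3' (captured).
One capturing group, so `findall` returns just the captured substring from the one match — 1 in all.

['']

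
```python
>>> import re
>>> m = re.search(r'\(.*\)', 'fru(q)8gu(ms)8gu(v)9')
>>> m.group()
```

'(q)8gu(ms)8gu(v)'

`search` walks the string left to right and returns the first match it finds.
The match spans [3:19] → '(q)8gu(ms)8gu(v)'.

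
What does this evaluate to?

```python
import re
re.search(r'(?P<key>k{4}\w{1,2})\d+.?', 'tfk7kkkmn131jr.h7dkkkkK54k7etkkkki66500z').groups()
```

The match spans [18:26] → 'kkkkK54k'.
Captured: group 1 = 'kkkkK5'.

('kkkkK5',)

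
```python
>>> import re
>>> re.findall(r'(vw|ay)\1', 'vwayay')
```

['ay']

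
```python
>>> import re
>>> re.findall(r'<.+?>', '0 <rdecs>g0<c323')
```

`findall` yields the raw match text (1 of them) because the pattern has no groups.

['<rdecs>']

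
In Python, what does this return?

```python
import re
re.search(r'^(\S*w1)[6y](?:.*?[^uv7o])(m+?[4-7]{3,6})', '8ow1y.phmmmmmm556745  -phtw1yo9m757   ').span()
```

The pattern matches anchored at the start of the string; then zero or more of a non-whitespace character, then the literal 'w1' (captured); then one of [6y]; then zero or more of any character (lazy), then any character except [uv7o] (non-capturing group); then one or more of a literal 'm' (lazy), then 3 to 6 of a character in [4-7] (captured).
The `?` after the quantifier makes it lazy — it takes as little as possible before letting the rest of the pattern try.
`re.search` scans for the first position where the pattern succeeds.
The match spans [0:20] → '8ow1y.phmmmmmm556745'.
Captured: group 1 = '8ow1', group 2 = 'mmmmmm556745'.

(0, 20)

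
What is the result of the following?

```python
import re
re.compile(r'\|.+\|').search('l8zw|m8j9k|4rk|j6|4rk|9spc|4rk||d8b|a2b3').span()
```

(4, 36)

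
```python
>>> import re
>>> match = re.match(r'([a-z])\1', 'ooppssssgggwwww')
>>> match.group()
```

'oo'

The backreference `\1` re-matches whatever the first group consumed, character for character.
`re.match` only tries the pattern at the start of the string.
The match spans [0:2] → 'oo'.
Captured: group 1 = 'o'.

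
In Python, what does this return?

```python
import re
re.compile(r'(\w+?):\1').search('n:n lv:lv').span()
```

(0, 3)

`\1` has to match the exact text group 1 already captured.
The match spans [0:3] → 'n:n'.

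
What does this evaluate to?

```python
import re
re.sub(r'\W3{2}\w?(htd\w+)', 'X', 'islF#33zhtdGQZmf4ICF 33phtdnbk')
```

'islFXX'

The pattern matches a non-word character; then exactly 2 of the literal '3', then optionally a word character; then the literal 'htd', then one or more of a word character (captured).
Matches: at [4:20] → '#33zhtdGQZmf4ICF'; at [20:30] → ' 33phtdnbk'.
Each match is replaced by 'X'.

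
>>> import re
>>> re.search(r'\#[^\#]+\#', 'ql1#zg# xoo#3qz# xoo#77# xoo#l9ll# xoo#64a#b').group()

'#zg#'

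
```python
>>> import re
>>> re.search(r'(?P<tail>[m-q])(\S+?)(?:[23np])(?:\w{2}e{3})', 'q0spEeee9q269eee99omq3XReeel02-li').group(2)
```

The match spans [0:16] → 'q0spEeee9q269eee'.
Captured: group 1 = 'q', group 2 = '0spEeee9q'.

'0spEeee9q'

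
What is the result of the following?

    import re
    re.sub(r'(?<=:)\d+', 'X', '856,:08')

Lookahead/lookbehind check context without consuming it, so the matched span excludes the asserted characters.
Matches: at [5:7] → '08'.
Each match is replaced by 'X'.

'856,:X'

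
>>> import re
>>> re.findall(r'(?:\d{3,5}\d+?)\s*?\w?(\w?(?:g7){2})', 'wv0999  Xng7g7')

This matches 3 to 5 of a digit, then one or more of a digit (lazy) (non-capturing group); then zero or more of whitespace (lazy), then optionally a word character; then optionally a word character, then the literal 'g7' repeated 2 times (captured).
Walking the string: at [2:14] match '0999  Xng7g7', group 1 = 'ng7g7'.
Because there's exactly one group, `findall` drops the full match and keeps group 1 from the one hit.

['ng7g7']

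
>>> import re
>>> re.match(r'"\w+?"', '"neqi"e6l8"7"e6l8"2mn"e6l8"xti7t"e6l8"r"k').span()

(0, 6)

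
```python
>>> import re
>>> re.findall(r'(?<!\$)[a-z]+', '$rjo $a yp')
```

['jo', 'yp']

Because the assertion is negative and zero-width, positions next to the forbidden text are skipped.
No capturing groups, so `findall` returns the 2 full match strings.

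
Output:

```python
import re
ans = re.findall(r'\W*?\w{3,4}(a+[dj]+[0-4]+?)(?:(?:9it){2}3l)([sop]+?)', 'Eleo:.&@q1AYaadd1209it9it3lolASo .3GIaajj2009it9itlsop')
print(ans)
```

[('aadd120', 'o')]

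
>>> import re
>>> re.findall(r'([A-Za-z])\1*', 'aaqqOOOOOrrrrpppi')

['a', 'q', 'O', 'r', 'p', 'i']

A backreference is literal: `\1` must see the identical characters the first group matched.
Because there's exactly one group, `findall` drops the full match and keeps group 1 from each hit.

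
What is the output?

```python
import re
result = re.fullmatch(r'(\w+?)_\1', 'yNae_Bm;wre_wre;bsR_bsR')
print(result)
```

None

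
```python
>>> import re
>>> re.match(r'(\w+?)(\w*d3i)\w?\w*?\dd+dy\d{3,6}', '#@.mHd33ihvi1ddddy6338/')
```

None

The pattern matches one or more of a word character (lazy) (captured); then zero or more of a word character, then the literal 'd3i' (captured); then optionally a word character, then zero or more of a word character (lazy), then a digit; then one or more of the literal 'd', then the literal 'dy', then 3 to 6 of a digit.
With `match`, the pattern is implicitly anchored at the beginning.
Here position 0 doesn't satisfy it, so the call returns None.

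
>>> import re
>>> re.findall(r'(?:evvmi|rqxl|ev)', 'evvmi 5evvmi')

`|` is ordered: at each position the engine commits to the first alternative that works.
Scanning left to right: at [0:5] → 'evvmi'; at [7:12] → 'evvmi'.
Since nothing is captured, `findall` lists the 2 matched substrings directly.

['evvmi', 'evvmi']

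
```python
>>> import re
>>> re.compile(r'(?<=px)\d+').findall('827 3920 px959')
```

['959']

Lookahead/lookbehind check context without consuming it, so the matched span excludes the asserted characters.
No capturing groups, so `findall` returns the 1 full match string.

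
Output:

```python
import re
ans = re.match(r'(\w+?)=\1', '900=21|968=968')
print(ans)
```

`re.match` won't scan ahead — the pattern has to work from the very first character.
Here the string doesn't start with a match, so the call returns None.

None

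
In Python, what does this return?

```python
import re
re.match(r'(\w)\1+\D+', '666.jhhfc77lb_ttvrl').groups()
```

('6',)

`\1` has to match the exact text group 1 already captured.
With `match`, the pattern is implicitly anchored at the beginning.
The match spans [0:9] → '666.jhhfc'.
Captured: group 1 = '6'.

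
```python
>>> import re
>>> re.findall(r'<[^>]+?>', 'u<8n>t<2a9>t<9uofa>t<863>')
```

Scanning left to right: at [1:5] → '<8n>'; at [6:11] → '<2a9>'; at [12:19] → '<9uofa>'; at [20:25] → '<863>'.
With no groups in the pattern, `findall` gives back each whole match — 4 here.

['<8n>', '<2a9>', '<9uofa>', '<863>']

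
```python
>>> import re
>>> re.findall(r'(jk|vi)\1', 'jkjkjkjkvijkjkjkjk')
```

`\1` has to match the exact text group 1 already captured.
Because there's exactly one group, `findall` drops the full match and keeps group 1 from each hit.

['jk', 'jk', 'jk', 'jk']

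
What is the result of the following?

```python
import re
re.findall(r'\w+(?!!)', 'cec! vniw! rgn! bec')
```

['ce', 'vni', 'rg', 'bec']

The negative lookaround is zero-width — it rules out positions where the adjacent text would match, without consuming anything.
Walking the string: at [0:2] → 'ce'; at [5:8] → 'vni'; at [11:13] → 'rg'; at [16:19] → 'bec'.
`findall` yields the raw match text (4 of them) because the pattern has no groups.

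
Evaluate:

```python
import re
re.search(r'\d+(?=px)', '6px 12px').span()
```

(0, 1)

The `(?=…)`/`(?<=…)` assertion just peeks at neighbouring text; it doesn't advance the match position.
The match spans [0:1] → '6'.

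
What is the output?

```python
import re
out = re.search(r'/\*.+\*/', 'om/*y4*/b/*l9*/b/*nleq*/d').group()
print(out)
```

/*y4*/b/*l9*/b/*nleq*/

Unlike `match`, `search` isn't anchored — it looks for the pattern anywhere in the string.
The match spans [2:24] → '/*y4*/b/*l9*/b/*nleq*/'.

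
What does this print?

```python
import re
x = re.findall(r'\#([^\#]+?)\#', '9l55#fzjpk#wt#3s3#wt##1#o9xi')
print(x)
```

['fzjpk', '3s3', '1']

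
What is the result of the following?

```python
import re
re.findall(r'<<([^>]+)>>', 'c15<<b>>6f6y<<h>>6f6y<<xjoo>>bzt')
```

Because there's exactly one group, `findall` drops the full match and keeps group 1 from each hit.

['b', 'h', 'xjoo']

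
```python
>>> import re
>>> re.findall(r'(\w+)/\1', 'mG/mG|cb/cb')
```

['mG', 'cb']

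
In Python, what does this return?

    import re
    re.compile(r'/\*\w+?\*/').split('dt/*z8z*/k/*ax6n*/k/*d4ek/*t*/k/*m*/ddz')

Matches to split on: at [2:9] → '/*z8z*/'; at [10:18] → '/*ax6n*/'; at [25:30] → '/*t*/'; at [31:36] → '/*m*/'.
Each match becomes a cut point; 5 segments remain.

['dt', 'k', 'k/*d4ek', 'k', 'ddz']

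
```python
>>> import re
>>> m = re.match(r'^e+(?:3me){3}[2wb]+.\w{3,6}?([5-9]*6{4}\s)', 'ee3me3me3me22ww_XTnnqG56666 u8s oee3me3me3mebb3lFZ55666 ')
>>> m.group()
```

`re.match` won't scan ahead — the pattern has to work from the very first character.
The match spans [0:28] → 'ee3me3me3me22ww_XTnnqG56666 '.

'ee3me3me3me22ww_XTnnqG56666 '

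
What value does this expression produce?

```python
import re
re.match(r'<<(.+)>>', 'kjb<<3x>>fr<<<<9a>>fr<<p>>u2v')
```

`re.match` won't scan ahead — the pattern has to work from the very first character.
Here position 0 doesn't satisfy it, so the call returns None.

None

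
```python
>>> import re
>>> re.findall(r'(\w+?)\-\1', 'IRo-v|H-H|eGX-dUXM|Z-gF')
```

['H']

The backreference `\1` re-matches whatever the first group consumed, character for character.
Scanning left to right: at [6:9] match 'H-H', group 1 = 'H'.
Because there's exactly one group, `findall` drops the full match and keeps group 1 from the one hit.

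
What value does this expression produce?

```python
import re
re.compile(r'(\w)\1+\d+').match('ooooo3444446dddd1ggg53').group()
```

'ooooo3444446'

The backreference `\1` re-matches whatever the first group consumed, character for character.
With `match`, the pattern is implicitly anchored at the beginning.
The match spans [0:12] → 'ooooo3444446'.
Captured: group 1 = 'o'.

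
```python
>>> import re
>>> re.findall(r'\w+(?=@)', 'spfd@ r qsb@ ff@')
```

The `(?=…)`/`(?<=…)` assertion just peeks at neighbouring text; it doesn't advance the match position.
Walking the string: at [0:4] → 'spfd'; at [8:11] → 'qsb'; at [13:15] → 'ff'.
No capturing groups, so `findall` returns the 3 full match strings.

['spfd', 'qsb', 'ff']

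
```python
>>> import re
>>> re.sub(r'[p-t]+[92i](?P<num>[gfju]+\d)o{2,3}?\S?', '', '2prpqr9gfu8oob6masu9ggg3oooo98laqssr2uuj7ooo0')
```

'26masu9ggg3oooo98la0'

With the lazy modifier that quantifier settles for the fewest repetitions that let the rest of the pattern succeed (the atoms after it are unaffected and can still be greedy).
Each match is replaced by ''.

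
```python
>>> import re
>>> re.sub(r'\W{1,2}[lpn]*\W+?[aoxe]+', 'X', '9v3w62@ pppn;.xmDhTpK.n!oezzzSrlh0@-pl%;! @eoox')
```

The pattern matches 1 to 2 of a non-word character, then zero or more of one of [lpn], then one or more of a non-word character (lazy); then one or more of one of [aoxe].
`sub` substitutes 'X' at each match site.

'9v3w62XmDhTpKXzzzSrlh0X'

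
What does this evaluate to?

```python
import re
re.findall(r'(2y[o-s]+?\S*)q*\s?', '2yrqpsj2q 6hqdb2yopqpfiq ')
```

['2yrqpsj2q', '2yopqpfiq']

`findall` collects group 1 from each match (2 total).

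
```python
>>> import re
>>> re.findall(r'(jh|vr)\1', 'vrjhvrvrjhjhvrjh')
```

['vr', 'jh']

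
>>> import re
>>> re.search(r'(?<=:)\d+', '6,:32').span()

(3, 5)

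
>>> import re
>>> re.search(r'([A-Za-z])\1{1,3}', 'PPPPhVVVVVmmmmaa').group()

`\1` is not a pattern — it's the concrete string captured by group 1, re-applied verbatim.
`search` walks the string left to right and returns the first match it finds.
The match spans [0:4] → 'PPPP'.
Captured: group 1 = 'P'.

'PPPP'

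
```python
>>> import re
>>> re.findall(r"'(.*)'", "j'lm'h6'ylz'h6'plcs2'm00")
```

["lm'h6'ylz'h6'plcs2"]

With a single group, `findall` returns only what that group captured — 1 item.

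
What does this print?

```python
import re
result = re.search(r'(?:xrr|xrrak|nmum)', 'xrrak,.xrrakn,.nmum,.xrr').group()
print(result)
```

`|` is ordered: at each position the engine commits to the first alternative that works.
The match spans [0:3] → 'xrr'.

xrr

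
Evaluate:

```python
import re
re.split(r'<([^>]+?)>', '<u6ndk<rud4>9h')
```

['', 'u6ndk<rud4', '9h']

Matches to split on: at [0:12] → '<u6ndk<rud4>'.
`re.split` interleaves the captured-group text with the surrounding fragments.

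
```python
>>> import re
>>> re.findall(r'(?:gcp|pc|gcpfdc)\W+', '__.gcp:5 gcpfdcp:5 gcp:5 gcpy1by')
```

With no groups in the pattern, `findall` gives back each whole match — 2 here.

['gcp:', 'gcp:']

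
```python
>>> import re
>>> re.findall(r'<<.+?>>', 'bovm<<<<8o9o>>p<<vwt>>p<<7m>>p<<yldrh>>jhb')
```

['<<<<8o9o>>', '<<vwt>>', '<<7m>>', '<<yldrh>>']

With no groups in the pattern, `findall` gives back each whole match — 4 here.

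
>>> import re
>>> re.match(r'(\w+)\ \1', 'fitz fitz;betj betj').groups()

`\1` has to match the exact text group 1 already captured.
With `match`, the pattern is implicitly anchored at the beginning.
The match spans [0:9] → 'fitz fitz'.
Captured: group 1 = 'fitz'.

('fitz',)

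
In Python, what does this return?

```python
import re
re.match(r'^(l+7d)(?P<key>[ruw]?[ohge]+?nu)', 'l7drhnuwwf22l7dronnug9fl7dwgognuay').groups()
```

('l7d', 'rhnu')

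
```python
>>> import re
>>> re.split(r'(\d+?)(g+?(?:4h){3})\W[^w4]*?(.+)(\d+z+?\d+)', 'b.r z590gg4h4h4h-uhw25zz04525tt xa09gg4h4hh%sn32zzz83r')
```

['b.r z', '590', 'gg4h4h4h', 'uhw25zz04525tt xa09gg4h4hh%sn3', '2zzz83', 'r']

The `?` after the quantifier makes it lazy — it takes as little as possible before letting the rest of the pattern try.
The group in the pattern means `split` returns the separators' captures alongside the pieces.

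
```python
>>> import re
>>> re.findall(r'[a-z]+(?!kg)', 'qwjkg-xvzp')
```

The negative lookahead/lookbehind blocks any match where the forbidden context is present.
Matches: at [0:5] → 'qwjkg'; at [6:10] → 'xvzp'.
`findall` yields the raw match text (2 of them) because the pattern has no groups.

['qwjkg', 'xvzp']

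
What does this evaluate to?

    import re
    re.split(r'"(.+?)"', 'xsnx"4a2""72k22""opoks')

['xsnx', '4a2', '', '72k22', '"opoks']

Matches to split on: at [4:9] → '"4a2"'; at [9:16] → '"72k22"'.
The group in the pattern means `split` returns the separators' captures alongside the pieces.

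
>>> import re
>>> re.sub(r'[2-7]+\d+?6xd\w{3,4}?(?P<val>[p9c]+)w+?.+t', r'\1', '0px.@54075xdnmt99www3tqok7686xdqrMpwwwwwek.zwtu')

The replacement refers to a captured group, so each match is rewritten using its own captured text.

'0px.@54075xdnmt99www3tqokpu'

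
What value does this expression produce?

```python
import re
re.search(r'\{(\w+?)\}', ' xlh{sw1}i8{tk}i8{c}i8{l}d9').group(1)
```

'sw1'

`re.search` scans for the first position where the pattern succeeds.
The match spans [4:9] → '{sw1}'.
Captured: group 1 = 'sw1'.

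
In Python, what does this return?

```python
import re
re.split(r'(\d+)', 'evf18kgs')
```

['evf', '18', 'kgs']

Pattern: one or more of a digit (captured).
The group in the pattern means `split` returns the separators' captures alongside the pieces.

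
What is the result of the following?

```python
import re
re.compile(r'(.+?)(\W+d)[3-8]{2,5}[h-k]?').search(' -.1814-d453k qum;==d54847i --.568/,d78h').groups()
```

The pattern matches one or more of any character (lazy) (captured); then one or more of a non-word character, then the literal 'd' (captured); then 2 to 5 of a character in [3-8], then optionally a character in [h-k].
A `+?`/`*?`/`{m,n}?` starts at its minimum and grows only as far as needed for what follows to match.
Unlike `match`, `search` isn't anchored — it looks for the pattern anywhere in the string.
The match spans [0:13] → ' -.1814-d453k'.
Captured: group 1 = ' -.1814', group 2 = '-d'.

(' -.1814', '-d')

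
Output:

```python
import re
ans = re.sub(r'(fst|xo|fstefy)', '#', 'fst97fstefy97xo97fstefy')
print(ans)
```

#97#efy97#97#efy

Alternation tries branches left to right and keeps the first one that lets the overall match succeed at that position.
Each match is replaced by '#'.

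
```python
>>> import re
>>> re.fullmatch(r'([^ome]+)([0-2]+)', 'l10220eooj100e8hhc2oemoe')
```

For `fullmatch`, every character of the input must be accounted for by the pattern.
Here there's no way to consume every character, so the call returns None.

None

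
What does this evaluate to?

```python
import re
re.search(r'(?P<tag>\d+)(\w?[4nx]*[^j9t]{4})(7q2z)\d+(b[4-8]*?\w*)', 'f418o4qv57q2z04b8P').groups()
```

The match spans [1:18] → '418o4qv57q2z04b8P'.
Captured: group 1 = '418', group 2 = 'o4qv5', group 3 = '7q2z', group 4 = 'b8P'.

('418', 'o4qv5', '7q2z', 'b8P')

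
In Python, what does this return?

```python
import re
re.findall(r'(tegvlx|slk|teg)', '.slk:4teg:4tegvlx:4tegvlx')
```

['slk', 'teg', 'tegvlx', 'tegvlx']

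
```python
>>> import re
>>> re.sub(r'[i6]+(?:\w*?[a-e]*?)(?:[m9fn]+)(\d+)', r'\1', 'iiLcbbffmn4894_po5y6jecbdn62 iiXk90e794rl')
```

'4894_po5y62 0e794rl'

Because the quantifier is non-greedy, it stops expanding at the earliest point where the rest of the pattern can succeed.
Each match is replaced using the text its own group 1 captured.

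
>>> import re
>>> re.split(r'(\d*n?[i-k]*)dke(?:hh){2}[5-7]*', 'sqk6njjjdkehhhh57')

The pattern matches zero or more of a digit, then optionally the literal 'n', then zero or more of a character in [i-k] (captured); then the literal 'dke', then the literal 'hh' repeated 2 times, then zero or more of a character in [5-7].
Matches to split on: at [3:17] → '6njjjdkehhhh57'.
Because the pattern has a capturing group, `split` also inserts each captured text between the pieces.

['sqk', '6njjj', '']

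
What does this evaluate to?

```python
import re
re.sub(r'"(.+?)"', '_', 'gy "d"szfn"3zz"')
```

Matches: at [3:6] → '"d"'; at [10:15] → '"3zz"'.
Each match is replaced by '_'.

'gy _szfn_'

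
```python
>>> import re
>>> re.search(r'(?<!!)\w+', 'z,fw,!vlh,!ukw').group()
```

A negative assertion filters positions out without eating any characters.
`re.search` scans for the first position where the pattern succeeds.
The match spans [0:1] → 'z'.

'z'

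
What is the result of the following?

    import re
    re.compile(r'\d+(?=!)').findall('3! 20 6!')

['3', '6']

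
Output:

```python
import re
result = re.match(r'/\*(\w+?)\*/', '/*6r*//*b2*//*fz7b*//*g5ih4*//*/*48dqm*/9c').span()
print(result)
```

`re.match` won't scan ahead — the pattern has to work from the very first character.
The match spans [0:6] → '/*6r*/'.
Captured: group 1 = '6r'.

(0, 6)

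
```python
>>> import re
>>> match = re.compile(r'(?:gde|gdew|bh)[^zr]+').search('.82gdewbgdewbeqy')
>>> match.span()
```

The match spans [3:16] → 'gdewbgdewbeqy'.

(3, 16)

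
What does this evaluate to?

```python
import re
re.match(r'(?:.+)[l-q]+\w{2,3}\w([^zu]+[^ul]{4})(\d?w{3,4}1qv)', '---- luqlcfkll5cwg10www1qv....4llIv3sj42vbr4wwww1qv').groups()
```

This matches one or more of any character (non-capturing group); then one or more of a character in [l-q]; then 2 to 3 of a word character, then a word character; then one or more of any character except [zu], then exactly 4 of any character except [ul] (captured); then optionally a digit, then 3 to 4 of the literal 'w', then the literal '1qv' (captured).
`re.match` won't scan ahead — the pattern has to work from the very first character.
The match spans [0:51] → '---- luqlcfkll5cwg10www1qv....4llIv3sj42vbr4wwww1qv'.
Captured: group 1 = 'j42vbr4w', group 2 = 'www1qv'.

('j42vbr4w', 'www1qv')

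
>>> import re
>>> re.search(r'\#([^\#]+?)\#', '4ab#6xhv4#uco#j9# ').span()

`search` walks the string left to right and returns the first match it finds.
The match spans [3:10] → '#6xhv4#'.
Captured: group 1 = '6xhv4'.

(3, 10)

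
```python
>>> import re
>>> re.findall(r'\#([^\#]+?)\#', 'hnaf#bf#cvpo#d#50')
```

Walking the string: at [4:8] match '#bf#', group 1 = 'bf'; at [12:15] match '#d#', group 1 = 'd'.
One capturing group, so `findall` returns just the captured substring from each match — 2 in all.

['bf', 'd']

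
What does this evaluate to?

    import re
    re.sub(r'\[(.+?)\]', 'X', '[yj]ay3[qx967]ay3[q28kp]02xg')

'Xay3Xay3X02xg'

Matches: at [0:4] → '[yj]'; at [7:14] → '[qx967]'; at [17:24] → '[q28kp]'.
`sub` substitutes 'X' at each match site.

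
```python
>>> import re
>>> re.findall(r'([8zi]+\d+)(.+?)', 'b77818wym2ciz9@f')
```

The `?` after the quantifier makes it lazy — it takes as little as possible before letting the rest of the pattern try.
`findall` packs the 2 group values into a tuple for every match.

[('818', 'w'), ('iz9', '@')]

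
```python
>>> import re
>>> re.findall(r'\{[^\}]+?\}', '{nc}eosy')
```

With no groups in the pattern, `findall` gives back each whole match — 1 here.

['{nc}']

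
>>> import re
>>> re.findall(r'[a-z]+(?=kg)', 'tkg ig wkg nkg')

Because the assertion is zero-width, the text it checks is not consumed and won't appear in the result.
Scanning left to right: at [0:1] → 't'; at [7:8] → 'w'; at [11:12] → 'n'.
`findall` yields the raw match text (3 of them) because the pattern has no groups.

['t', 'w', 'n']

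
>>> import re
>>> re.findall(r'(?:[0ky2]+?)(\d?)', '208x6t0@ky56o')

['0', '', '', '5']

This matches one or more of one of [0ky2] (lazy) (non-capturing group); then optionally a digit (captured).
Walking the string: at [0:2] match '20', group 1 = '0'; at [6:7] match '0', group 1 = ''; at [8:9] match 'k', group 1 = ''; at [9:11] match 'y5', group 1 = '5'.
One capturing group, so `findall` returns just the captured substring from each match — 4 in all.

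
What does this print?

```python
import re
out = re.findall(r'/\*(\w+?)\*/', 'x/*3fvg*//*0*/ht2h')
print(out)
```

`findall` collects group 1 from each match (2 total).

['3fvg', '0']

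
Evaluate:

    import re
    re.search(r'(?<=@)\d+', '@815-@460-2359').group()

The positive lookaround only admits positions where the adjacent text matches; those characters stay outside the span.
`re.search` scans for the first position where the pattern succeeds.
The match spans [1:4] → '815'.

'815'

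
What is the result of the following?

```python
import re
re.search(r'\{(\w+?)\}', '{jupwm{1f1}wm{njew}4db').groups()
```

('1f1',)

`search` walks the string left to right and returns the first match it finds.
The match spans [6:11] → '{1f1}'.
Captured: group 1 = '1f1'.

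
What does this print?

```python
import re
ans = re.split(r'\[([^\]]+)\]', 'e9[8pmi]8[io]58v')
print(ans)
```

Matches to split on: at [2:8] → '[8pmi]'; at [9:13] → '[io]'.
With a capturing group present, the delimiter's captured portion is kept in the result list.

['e9', '8pmi', '8', 'io', '58v']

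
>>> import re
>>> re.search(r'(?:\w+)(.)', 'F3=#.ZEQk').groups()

('=',)

This matches one or more of a word character (non-capturing group); then any character (captured).
Unlike `match`, `search` isn't anchored — it looks for the pattern anywhere in the string.
The match spans [0:3] → 'F3='.
Captured: group 1 = '='.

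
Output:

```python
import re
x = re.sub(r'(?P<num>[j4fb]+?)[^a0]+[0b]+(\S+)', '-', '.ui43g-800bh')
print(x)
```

The pattern matches one or more of one of [j4fb] (lazy) (captured as 'num'); then one or more of any character except [a0], then one or more of one of [0b]; then one or more of a non-whitespace character (captured).
Matches: at [3:12] → '43g-800bh'.
`sub` substitutes '-' at each match site.

.ui-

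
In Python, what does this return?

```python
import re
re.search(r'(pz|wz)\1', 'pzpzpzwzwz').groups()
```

('pz',)

The match spans [0:4] → 'pzpz'.
Captured: group 1 = 'pz'.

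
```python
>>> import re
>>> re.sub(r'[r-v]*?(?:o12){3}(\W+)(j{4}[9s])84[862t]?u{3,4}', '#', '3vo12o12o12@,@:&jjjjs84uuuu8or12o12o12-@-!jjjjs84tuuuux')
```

This matches zero or more of a character in [r-v] (lazy), then the literal 'o12' repeated 3 times; then one or more of a non-word character (captured); then exactly 4 of the literal 'j', then one of [9s] (captured); then the literal '84', then optionally one of [862t], then 3 to 4 of the literal 'u'.
Every occurrence is swapped for '#'.

'3#8or12o12o12-@-!jjjjs84tuuuux'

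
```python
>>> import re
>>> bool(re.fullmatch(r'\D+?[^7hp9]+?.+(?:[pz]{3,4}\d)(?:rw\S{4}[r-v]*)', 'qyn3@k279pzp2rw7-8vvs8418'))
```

For `fullmatch`, every character of the input must be accounted for by the pattern.
Here there's no way to consume every character, so the call returns None, and `bool(None)` is False.

False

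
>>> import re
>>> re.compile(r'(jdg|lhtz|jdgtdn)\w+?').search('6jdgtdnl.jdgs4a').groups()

The match spans [1:5] → 'jdgt'.
Captured: group 1 = 'jdg'.

('jdg',)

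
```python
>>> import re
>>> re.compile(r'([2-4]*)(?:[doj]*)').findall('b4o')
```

This matches zero or more of a character in [2-4] (captured); then zero or more of one of [doj] (non-capturing group).
`findall` collects group 1 from each match (3 total).

['', '4', '']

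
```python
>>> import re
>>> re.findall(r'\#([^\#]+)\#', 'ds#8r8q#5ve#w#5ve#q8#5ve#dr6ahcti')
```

['8r8q', 'w', 'q8']

Because there's exactly one group, `findall` drops the full match and keeps group 1 from each hit.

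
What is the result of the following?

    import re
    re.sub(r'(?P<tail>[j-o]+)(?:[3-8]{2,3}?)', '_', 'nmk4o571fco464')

`sub` substitutes '_' at each match site.

'nmk4_1fc_4'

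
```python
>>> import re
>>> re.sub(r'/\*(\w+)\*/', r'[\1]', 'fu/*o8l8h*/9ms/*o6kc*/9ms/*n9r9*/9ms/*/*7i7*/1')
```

'fu[o8l8h]9ms[o6kc]9ms[n9r9]9ms/*[7i7]1'

Each match is replaced using the text its own group 1 captured.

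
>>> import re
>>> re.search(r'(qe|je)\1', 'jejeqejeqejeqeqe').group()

The backreference `\1` re-matches whatever the first group consumed, character for character.
`re.search` scans for the first position where the pattern succeeds.
The match spans [0:4] → 'jeje'.
Captured: group 1 = 'je'.

'jeje'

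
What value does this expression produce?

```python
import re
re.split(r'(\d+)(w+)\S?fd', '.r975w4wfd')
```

The pattern matches one or more of a digit (captured); then one or more of a literal 'w' (captured); then optionally a non-whitespace character, then the literal 'fd'.
`re.split` interleaves the captured-group text with the surrounding fragments.

['.r975w', '4', 'w', '']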